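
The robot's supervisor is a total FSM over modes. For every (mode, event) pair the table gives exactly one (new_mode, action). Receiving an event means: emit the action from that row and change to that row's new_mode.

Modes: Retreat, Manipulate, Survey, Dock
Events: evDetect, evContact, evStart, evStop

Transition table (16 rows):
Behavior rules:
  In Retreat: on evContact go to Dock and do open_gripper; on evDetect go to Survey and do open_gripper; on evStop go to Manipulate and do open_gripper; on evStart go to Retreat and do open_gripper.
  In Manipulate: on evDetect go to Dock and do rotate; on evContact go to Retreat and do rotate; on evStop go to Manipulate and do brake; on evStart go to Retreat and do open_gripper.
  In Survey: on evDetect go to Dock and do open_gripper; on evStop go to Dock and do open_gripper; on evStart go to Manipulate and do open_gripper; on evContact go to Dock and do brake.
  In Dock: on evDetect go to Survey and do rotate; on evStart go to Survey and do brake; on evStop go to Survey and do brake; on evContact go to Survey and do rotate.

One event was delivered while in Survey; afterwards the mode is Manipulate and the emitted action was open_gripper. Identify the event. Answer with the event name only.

try evDetect: (Survey, evDetect) → (Dock, open_gripper)
try evContact: (Survey, evContact) → (Dock, brake)
try evStart: (Survey, evStart) → (Manipulate, open_gripper)  ← matches
try evStop: (Survey, evStop) → (Dock, open_gripper)

evStart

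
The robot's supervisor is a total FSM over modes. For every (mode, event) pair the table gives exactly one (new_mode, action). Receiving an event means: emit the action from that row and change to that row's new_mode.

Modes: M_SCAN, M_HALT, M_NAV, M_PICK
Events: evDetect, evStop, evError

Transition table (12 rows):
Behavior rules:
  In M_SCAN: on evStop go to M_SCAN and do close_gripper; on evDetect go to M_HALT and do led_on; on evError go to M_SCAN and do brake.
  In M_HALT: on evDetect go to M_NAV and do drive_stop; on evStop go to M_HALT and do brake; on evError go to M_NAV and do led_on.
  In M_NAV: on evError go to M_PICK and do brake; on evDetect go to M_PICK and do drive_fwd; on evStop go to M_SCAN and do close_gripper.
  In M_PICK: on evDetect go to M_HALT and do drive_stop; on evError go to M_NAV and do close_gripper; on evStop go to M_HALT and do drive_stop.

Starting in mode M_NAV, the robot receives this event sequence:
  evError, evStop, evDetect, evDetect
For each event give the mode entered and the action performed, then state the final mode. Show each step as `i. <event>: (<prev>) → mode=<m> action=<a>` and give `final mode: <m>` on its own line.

final mode: M_PICK

1. evError: (M_NAV) → mode=M_PICK action=brake
2. evStop: (M_PICK) → mode=M_HALT action=drive_stop
3. evDetect: (M_HALT) → mode=M_NAV action=drive_stop
4. evDetect: (M_NAV) → mode=M_PICK action=drive_fwd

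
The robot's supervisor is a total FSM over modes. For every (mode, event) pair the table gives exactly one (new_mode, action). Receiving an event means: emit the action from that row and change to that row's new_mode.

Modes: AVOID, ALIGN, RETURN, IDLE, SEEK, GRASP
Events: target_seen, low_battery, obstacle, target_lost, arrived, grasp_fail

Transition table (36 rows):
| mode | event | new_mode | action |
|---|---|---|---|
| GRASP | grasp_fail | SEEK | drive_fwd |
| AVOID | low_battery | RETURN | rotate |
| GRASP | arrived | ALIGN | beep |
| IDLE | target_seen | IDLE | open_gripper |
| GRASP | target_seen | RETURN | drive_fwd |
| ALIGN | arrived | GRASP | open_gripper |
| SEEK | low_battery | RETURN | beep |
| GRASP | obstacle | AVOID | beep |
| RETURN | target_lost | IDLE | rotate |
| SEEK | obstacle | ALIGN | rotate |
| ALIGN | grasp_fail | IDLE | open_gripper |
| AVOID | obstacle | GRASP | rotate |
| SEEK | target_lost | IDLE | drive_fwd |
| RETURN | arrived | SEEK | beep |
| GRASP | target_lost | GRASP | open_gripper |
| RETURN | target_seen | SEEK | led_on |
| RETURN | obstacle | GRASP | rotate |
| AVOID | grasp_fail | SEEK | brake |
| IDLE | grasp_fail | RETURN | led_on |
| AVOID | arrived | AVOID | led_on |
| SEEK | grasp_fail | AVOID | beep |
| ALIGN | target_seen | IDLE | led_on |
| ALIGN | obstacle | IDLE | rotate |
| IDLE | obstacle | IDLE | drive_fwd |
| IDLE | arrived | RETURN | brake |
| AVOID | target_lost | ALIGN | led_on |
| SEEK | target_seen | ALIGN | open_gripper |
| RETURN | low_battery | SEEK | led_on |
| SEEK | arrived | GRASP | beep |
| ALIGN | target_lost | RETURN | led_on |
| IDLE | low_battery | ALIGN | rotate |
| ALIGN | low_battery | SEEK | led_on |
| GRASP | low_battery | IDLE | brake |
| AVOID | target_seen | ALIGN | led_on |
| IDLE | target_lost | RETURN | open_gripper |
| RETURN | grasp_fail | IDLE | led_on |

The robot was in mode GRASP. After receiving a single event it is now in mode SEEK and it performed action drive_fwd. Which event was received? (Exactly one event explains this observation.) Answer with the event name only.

try target_seen: (GRASP, target_seen) → (RETURN, drive_fwd)
try low_battery: (GRASP, low_battery) → (IDLE, brake)
try obstacle: (GRASP, obstacle) → (AVOID, beep)
try target_lost: (GRASP, target_lost) → (GRASP, open_gripper)
try arrived: (GRASP, arrived) → (ALIGN, beep)
try grasp_fail: (GRASP, grasp_fail) → (SEEK, drive_fwd)  ← matches

grasp_fail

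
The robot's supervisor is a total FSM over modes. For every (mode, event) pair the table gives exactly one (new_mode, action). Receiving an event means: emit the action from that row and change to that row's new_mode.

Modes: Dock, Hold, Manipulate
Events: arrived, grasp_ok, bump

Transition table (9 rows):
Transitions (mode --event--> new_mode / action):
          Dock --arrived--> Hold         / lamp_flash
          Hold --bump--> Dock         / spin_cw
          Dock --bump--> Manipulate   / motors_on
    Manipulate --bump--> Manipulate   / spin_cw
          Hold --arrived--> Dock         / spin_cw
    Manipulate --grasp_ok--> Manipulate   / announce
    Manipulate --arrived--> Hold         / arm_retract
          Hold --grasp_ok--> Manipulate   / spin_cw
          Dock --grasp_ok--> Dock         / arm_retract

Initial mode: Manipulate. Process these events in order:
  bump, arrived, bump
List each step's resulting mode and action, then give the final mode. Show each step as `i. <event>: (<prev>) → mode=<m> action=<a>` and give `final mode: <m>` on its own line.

final mode: Dock

1. bump: (Manipulate) → mode=Manipulate action=spin_cw
2. arrived: (Manipulate) → mode=Hold action=arm_retract
3. bump: (Hold) → mode=Dock action=spin_cw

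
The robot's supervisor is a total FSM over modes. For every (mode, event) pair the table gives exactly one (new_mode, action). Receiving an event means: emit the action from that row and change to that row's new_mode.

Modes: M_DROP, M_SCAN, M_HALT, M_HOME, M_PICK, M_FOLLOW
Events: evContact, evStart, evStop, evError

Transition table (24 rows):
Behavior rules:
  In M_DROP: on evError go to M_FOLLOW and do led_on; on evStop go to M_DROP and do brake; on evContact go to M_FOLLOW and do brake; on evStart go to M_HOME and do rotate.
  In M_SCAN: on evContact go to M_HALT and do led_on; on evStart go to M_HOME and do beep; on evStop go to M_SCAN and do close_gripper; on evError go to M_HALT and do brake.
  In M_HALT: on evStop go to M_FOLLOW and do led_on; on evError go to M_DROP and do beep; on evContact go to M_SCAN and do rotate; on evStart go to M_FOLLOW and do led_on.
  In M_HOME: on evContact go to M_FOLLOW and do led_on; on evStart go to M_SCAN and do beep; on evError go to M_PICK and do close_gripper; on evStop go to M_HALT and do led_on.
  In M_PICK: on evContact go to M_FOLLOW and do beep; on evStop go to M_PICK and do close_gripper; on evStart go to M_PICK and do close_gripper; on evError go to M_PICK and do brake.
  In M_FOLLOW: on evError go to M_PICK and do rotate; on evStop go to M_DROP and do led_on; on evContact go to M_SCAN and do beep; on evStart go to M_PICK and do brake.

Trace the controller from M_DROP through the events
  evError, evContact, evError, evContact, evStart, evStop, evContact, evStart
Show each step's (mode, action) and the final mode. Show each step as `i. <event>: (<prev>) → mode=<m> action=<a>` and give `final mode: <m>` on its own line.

1. evError: (M_DROP) → mode=M_FOLLOW action=led_on
2. evContact: (M_FOLLOW) → mode=M_SCAN action=beep
3. evError: (M_SCAN) → mode=M_HALT action=brake
4. evContact: (M_HALT) → mode=M_SCAN action=rotate
5. evStart: (M_SCAN) → mode=M_HOME action=beep
6. evStop: (M_HOME) → mode=M_HALT action=led_on
7. evContact: (M_HALT) → mode=M_SCAN action=rotate
8. evStart: (M_SCAN) → mode=M_HOME action=beep

final mode: M_HOME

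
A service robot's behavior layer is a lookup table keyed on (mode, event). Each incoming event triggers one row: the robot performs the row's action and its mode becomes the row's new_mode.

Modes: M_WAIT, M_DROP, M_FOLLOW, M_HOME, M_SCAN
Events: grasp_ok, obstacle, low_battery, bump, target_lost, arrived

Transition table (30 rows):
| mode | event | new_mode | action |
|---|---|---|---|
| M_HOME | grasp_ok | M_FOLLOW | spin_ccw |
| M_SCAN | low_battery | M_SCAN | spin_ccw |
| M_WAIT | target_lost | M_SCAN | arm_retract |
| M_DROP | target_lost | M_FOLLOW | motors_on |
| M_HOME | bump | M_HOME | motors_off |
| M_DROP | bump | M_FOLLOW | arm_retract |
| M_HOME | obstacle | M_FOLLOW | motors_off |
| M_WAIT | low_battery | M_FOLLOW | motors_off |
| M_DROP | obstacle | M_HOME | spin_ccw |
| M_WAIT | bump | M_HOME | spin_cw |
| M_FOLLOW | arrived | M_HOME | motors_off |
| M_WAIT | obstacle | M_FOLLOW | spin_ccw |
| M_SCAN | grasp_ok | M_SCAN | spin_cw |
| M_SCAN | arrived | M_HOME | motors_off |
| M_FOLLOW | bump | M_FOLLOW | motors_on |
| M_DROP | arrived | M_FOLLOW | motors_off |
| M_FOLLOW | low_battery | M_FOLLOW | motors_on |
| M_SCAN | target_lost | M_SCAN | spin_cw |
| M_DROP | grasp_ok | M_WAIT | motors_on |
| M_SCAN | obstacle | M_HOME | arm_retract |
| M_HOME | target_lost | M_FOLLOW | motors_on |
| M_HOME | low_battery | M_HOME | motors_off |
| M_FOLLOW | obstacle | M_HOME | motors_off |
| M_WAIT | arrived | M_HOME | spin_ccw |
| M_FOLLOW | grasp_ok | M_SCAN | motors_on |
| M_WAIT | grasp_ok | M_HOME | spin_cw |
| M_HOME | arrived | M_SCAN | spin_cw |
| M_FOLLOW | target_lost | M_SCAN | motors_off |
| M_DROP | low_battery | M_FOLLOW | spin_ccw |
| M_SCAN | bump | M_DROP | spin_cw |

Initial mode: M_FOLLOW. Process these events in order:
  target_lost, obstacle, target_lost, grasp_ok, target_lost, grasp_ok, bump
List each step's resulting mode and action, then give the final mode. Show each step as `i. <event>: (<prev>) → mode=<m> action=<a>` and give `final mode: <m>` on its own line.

1. target_lost: (M_FOLLOW) → mode=M_SCAN action=motors_off
2. obstacle: (M_SCAN) → mode=M_HOME action=arm_retract
3. target_lost: (M_HOME) → mode=M_FOLLOW action=motors_on
4. grasp_ok: (M_FOLLOW) → mode=M_SCAN action=motors_on
5. target_lost: (M_SCAN) → mode=M_SCAN action=spin_cw
6. grasp_ok: (M_SCAN) → mode=M_SCAN action=spin_cw
7. bump: (M_SCAN) → mode=M_DROP action=spin_cw

final mode: M_DROP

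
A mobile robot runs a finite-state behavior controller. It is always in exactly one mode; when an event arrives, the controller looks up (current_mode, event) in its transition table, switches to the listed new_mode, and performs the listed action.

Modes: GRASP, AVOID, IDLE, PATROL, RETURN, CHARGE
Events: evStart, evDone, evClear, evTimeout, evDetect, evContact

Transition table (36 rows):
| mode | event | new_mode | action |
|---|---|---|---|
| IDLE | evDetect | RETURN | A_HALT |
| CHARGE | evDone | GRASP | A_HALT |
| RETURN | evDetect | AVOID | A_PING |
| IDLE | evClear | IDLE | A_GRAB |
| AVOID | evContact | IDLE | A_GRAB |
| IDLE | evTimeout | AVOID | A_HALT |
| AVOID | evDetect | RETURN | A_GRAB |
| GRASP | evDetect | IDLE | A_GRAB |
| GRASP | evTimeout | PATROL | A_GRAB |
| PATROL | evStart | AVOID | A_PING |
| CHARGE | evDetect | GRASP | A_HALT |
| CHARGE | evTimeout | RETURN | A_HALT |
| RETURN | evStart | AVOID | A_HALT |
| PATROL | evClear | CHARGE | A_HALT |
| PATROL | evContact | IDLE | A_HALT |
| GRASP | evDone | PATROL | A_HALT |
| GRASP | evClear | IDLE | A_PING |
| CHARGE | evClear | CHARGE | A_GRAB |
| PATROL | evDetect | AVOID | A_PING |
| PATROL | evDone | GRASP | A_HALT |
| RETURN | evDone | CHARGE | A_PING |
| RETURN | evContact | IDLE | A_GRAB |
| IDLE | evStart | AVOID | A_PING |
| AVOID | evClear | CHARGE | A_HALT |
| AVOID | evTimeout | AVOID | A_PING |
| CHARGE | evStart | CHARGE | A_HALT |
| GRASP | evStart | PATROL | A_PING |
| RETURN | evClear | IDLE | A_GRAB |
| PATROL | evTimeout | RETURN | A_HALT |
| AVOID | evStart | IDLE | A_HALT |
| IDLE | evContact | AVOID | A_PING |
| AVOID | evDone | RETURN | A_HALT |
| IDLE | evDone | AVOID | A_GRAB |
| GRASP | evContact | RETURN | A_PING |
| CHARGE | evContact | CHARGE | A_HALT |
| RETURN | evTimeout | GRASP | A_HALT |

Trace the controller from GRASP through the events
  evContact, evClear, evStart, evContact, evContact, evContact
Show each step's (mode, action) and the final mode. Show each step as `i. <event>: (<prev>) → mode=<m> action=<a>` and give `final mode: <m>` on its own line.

final mode: IDLE

1. evContact: (GRASP) → mode=RETURN action=A_PING
2. evClear: (RETURN) → mode=IDLE action=A_GRAB
3. evStart: (IDLE) → mode=AVOID action=A_PING
4. evContact: (AVOID) → mode=IDLE action=A_GRAB
5. evContact: (IDLE) → mode=AVOID action=A_PING
6. evContact: (AVOID) → mode=IDLE action=A_GRAB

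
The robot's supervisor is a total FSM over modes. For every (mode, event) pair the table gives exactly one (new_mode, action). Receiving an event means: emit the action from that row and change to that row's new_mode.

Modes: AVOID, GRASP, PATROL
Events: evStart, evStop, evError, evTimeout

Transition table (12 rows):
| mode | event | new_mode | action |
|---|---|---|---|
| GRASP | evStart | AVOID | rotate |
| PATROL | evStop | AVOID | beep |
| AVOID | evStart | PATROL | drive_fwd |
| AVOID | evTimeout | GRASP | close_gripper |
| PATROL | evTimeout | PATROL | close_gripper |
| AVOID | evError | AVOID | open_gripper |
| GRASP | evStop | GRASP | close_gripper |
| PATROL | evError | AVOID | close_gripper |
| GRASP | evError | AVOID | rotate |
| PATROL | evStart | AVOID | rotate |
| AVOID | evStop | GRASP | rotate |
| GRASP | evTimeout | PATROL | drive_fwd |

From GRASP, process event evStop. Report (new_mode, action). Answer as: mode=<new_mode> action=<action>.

mode=GRASP action=close_gripper

current mode = GRASP; filter table to that mode:
  (GRASP, evStart) → (AVOID, rotate)
  (GRASP, evStop) → (GRASP, close_gripper)  ← event matches
  (GRASP, evError) → (AVOID, rotate)
  (GRASP, evTimeout) → (PATROL, drive_fwd)
event = evStop selects (GRASP, close_gripper)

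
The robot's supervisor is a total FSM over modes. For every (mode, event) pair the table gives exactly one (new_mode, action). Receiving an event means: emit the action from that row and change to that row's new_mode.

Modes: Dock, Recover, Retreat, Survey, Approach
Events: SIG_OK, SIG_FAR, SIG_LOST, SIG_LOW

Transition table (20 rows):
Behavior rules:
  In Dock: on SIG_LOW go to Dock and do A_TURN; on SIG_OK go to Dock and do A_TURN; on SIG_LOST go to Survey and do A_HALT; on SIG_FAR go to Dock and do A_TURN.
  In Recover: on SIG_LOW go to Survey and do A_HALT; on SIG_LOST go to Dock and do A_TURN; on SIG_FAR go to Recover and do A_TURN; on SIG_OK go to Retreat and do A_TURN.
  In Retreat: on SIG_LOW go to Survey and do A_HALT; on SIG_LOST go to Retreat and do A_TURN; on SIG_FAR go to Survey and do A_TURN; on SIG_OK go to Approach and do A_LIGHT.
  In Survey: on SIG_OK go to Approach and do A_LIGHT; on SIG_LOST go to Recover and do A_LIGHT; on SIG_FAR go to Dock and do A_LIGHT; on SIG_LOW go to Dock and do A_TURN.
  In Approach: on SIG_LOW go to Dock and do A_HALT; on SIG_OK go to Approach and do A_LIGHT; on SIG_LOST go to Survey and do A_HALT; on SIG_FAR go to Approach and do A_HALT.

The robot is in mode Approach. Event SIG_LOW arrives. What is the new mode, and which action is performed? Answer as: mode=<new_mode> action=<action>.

current mode = Approach; filter table to that mode:
  (Approach, SIG_LOW) → (Dock, A_HALT)  ← event matches
  (Approach, SIG_OK) → (Approach, A_LIGHT)
  (Approach, SIG_LOST) → (Survey, A_HALT)
  (Approach, SIG_FAR) → (Approach, A_HALT)
event = SIG_LOW selects (Dock, A_HALT)

mode=Dock action=A_HALT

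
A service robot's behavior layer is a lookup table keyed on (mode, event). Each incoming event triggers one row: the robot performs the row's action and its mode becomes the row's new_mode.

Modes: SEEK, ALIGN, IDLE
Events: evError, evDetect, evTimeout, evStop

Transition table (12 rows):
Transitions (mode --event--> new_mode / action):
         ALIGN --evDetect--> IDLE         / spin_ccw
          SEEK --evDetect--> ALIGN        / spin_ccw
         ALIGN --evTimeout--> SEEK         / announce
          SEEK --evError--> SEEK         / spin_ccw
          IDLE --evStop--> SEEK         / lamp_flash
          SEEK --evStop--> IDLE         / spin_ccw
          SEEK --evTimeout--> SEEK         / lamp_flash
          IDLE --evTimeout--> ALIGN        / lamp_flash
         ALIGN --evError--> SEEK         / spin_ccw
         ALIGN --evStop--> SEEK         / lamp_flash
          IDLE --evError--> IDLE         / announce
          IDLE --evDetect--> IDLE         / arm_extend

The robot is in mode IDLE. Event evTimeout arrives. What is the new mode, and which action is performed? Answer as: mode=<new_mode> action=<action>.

current mode = IDLE; filter table to that mode:
  (IDLE, evStop) → (SEEK, lamp_flash)
  (IDLE, evTimeout) → (ALIGN, lamp_flash)  ← event matches
  (IDLE, evError) → (IDLE, announce)
  (IDLE, evDetect) → (IDLE, arm_extend)
event = evTimeout selects (ALIGN, lamp_flash)

mode=ALIGN action=lamp_flash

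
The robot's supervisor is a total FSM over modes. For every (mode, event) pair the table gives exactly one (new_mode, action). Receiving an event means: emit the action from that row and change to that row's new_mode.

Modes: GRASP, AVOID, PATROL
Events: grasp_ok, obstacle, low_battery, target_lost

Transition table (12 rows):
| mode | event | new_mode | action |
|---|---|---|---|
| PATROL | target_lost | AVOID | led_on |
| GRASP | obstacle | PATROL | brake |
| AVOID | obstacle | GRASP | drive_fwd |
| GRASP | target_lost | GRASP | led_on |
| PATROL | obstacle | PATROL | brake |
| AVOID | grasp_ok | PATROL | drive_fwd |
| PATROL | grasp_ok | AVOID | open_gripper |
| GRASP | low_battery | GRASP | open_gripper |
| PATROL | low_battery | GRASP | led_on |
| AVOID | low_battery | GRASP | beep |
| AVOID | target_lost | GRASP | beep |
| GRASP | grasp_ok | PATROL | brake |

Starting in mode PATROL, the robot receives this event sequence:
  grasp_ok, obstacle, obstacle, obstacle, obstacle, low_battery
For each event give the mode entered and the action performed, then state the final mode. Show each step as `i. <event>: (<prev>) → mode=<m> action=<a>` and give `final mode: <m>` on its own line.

final mode: GRASP

1. grasp_ok: (PATROL) → mode=AVOID action=open_gripper
2. obstacle: (AVOID) → mode=GRASP action=drive_fwd
3. obstacle: (GRASP) → mode=PATROL action=brake
4. obstacle: (PATROL) → mode=PATROL action=brake
5. obstacle: (PATROL) → mode=PATROL action=brake
6. low_battery: (PATROL) → mode=GRASP action=led_on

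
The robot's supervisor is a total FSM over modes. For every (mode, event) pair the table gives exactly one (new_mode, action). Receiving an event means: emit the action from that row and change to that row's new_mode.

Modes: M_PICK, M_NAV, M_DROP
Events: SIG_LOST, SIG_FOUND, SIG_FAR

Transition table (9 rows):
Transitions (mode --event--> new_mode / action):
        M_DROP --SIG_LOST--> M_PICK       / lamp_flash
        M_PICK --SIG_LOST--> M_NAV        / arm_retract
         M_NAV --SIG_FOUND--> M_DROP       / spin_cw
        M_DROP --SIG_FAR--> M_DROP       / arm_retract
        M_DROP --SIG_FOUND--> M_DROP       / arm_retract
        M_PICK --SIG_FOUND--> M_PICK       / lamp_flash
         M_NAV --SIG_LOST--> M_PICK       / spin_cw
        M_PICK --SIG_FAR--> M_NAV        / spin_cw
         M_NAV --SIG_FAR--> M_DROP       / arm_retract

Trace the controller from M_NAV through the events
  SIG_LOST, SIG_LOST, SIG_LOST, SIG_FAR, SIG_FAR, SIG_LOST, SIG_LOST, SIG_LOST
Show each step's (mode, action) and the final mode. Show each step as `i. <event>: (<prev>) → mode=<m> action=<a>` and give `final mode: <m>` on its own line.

final mode: M_PICK

1. SIG_LOST: (M_NAV) → mode=M_PICK action=spin_cw
2. SIG_LOST: (M_PICK) → mode=M_NAV action=arm_retract
3. SIG_LOST: (M_NAV) → mode=M_PICK action=spin_cw
4. SIG_FAR: (M_PICK) → mode=M_NAV action=spin_cw
5. SIG_FAR: (M_NAV) → mode=M_DROP action=arm_retract
6. SIG_LOST: (M_DROP) → mode=M_PICK action=lamp_flash
7. SIG_LOST: (M_PICK) → mode=M_NAV action=arm_retract
8. SIG_LOST: (M_NAV) → mode=M_PICK action=spin_cw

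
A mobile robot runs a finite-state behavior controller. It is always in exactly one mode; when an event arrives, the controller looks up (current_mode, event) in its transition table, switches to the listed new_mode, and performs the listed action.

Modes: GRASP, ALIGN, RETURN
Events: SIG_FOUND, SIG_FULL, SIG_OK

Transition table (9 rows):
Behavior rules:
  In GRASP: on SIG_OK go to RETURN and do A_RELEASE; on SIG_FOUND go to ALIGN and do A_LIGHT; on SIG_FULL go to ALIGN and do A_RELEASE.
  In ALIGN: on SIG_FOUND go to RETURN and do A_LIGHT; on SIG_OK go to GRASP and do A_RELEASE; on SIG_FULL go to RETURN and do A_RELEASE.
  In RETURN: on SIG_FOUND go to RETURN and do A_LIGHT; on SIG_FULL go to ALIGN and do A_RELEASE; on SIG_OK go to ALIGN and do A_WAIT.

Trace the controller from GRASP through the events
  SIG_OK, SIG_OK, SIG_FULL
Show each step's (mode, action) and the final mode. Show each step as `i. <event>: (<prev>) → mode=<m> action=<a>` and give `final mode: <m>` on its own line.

final mode: RETURN

1. SIG_OK: (GRASP) → mode=RETURN action=A_RELEASE
2. SIG_OK: (RETURN) → mode=ALIGN action=A_WAIT
3. SIG_FULL: (ALIGN) → mode=RETURN action=A_RELEASE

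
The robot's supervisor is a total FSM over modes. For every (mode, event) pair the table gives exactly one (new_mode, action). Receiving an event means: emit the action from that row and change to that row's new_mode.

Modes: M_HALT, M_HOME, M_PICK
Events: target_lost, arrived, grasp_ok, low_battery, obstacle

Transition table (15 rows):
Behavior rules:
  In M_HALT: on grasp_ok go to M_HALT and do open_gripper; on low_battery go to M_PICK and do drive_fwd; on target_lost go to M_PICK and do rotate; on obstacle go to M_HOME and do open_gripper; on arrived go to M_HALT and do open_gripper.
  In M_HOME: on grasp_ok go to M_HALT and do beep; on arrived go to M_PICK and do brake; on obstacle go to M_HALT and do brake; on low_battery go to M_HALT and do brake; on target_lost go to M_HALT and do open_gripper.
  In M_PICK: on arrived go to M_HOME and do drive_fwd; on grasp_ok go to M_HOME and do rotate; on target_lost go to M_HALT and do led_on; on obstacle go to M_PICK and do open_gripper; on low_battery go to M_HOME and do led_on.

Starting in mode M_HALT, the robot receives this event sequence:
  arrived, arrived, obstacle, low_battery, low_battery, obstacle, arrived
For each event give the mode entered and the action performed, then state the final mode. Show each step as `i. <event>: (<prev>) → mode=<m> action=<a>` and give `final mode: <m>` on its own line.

1. arrived: (M_HALT) → mode=M_HALT action=open_gripper
2. arrived: (M_HALT) → mode=M_HALT action=open_gripper
3. obstacle: (M_HALT) → mode=M_HOME action=open_gripper
4. low_battery: (M_HOME) → mode=M_HALT action=brake
5. low_battery: (M_HALT) → mode=M_PICK action=drive_fwd
6. obstacle: (M_PICK) → mode=M_PICK action=open_gripper
7. arrived: (M_PICK) → mode=M_HOME action=drive_fwd

final mode: M_HOME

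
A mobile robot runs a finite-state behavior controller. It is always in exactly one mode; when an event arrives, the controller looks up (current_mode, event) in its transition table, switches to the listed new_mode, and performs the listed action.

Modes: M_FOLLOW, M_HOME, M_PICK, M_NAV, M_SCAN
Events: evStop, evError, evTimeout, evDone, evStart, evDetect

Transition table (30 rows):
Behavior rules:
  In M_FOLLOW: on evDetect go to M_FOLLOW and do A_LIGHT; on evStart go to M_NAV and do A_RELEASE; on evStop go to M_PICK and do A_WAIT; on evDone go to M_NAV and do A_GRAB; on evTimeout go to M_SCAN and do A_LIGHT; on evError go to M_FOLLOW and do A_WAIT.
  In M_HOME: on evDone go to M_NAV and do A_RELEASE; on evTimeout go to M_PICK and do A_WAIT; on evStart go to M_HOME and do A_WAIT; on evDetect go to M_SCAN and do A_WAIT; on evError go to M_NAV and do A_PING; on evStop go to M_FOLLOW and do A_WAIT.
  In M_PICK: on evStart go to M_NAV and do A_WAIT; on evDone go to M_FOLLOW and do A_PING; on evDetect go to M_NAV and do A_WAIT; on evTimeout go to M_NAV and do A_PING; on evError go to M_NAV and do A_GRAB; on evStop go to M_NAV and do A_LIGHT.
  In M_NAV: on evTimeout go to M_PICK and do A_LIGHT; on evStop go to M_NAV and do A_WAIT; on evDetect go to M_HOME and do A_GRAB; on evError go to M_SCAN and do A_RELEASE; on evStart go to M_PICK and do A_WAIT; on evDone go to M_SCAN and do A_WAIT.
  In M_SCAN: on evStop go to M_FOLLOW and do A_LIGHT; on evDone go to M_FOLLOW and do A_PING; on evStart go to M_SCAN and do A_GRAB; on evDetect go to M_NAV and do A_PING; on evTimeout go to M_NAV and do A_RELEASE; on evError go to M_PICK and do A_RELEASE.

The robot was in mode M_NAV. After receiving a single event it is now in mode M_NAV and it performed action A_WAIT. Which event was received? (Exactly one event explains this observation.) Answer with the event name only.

evStop

try evStop: (M_NAV, evStop) → (M_NAV, A_WAIT)  ← matches
try evError: (M_NAV, evError) → (M_SCAN, A_RELEASE)
try evTimeout: (M_NAV, evTimeout) → (M_PICK, A_LIGHT)
try evDone: (M_NAV, evDone) → (M_SCAN, A_WAIT)
try evStart: (M_NAV, evStart) → (M_PICK, A_WAIT)
try evDetect: (M_NAV, evDetect) → (M_HOME, A_GRAB)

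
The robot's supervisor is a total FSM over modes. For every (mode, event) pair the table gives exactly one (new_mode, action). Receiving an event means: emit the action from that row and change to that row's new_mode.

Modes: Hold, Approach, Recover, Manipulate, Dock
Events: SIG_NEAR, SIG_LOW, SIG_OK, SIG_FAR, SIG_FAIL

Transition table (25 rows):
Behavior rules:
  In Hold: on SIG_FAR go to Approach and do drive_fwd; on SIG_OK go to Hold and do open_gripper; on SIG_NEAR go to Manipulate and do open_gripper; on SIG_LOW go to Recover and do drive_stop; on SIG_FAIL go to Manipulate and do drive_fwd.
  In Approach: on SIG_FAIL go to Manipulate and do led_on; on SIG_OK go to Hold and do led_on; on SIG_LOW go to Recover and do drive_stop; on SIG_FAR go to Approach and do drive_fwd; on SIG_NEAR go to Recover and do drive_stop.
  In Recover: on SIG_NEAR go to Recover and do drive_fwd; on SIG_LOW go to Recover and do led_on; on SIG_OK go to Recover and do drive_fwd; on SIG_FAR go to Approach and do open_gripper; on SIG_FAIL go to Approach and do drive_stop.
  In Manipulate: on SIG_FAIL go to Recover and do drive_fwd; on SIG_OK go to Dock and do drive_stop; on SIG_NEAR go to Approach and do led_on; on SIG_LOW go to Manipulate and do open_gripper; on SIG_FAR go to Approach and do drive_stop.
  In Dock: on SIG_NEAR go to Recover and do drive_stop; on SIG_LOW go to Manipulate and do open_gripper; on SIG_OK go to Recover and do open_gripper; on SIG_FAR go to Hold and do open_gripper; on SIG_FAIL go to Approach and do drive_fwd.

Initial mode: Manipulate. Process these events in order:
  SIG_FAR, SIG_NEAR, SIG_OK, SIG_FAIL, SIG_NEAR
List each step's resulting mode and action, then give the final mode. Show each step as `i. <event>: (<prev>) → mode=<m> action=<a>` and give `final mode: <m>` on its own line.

1. SIG_FAR: (Manipulate) → mode=Approach action=drive_stop
2. SIG_NEAR: (Approach) → mode=Recover action=drive_stop
3. SIG_OK: (Recover) → mode=Recover action=drive_fwd
4. SIG_FAIL: (Recover) → mode=Approach action=drive_stop
5. SIG_NEAR: (Approach) → mode=Recover action=drive_stop

final mode: Recover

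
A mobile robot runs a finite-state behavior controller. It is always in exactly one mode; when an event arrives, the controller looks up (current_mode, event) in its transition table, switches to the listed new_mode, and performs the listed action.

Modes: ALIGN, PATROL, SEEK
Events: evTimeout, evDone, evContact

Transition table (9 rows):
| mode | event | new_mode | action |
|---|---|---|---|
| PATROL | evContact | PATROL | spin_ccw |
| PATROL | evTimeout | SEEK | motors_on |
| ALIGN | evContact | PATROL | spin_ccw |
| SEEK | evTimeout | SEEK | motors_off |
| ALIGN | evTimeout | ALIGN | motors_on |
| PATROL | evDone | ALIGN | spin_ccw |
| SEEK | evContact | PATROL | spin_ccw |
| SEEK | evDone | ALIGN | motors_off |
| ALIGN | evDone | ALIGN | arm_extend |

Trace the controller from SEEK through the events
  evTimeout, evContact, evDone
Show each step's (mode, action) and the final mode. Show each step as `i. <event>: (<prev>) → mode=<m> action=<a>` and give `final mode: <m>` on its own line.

final mode: ALIGN

1. evTimeout: (SEEK) → mode=SEEK action=motors_off
2. evContact: (SEEK) → mode=PATROL action=spin_ccw
3. evDone: (PATROL) → mode=ALIGN action=spin_ccw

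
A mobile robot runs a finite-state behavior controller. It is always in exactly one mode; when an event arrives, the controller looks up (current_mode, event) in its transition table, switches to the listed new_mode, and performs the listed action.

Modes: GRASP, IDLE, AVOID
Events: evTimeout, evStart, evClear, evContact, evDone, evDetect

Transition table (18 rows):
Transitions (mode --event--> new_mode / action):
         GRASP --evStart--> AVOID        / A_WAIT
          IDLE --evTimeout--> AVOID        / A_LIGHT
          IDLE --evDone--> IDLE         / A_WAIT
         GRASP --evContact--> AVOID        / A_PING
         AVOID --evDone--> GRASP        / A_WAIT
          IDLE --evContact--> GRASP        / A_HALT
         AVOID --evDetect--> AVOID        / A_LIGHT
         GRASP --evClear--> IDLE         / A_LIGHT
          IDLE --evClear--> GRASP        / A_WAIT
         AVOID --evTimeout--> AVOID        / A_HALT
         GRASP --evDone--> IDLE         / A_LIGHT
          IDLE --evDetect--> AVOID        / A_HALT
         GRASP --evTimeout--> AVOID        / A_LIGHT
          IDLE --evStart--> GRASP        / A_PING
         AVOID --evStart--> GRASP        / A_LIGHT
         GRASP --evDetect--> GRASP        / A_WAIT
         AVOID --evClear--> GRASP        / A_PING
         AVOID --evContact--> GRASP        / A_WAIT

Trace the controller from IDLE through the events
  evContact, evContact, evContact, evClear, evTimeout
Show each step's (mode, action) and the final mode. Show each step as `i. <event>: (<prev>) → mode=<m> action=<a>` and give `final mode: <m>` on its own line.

final mode: AVOID

1. evContact: (IDLE) → mode=GRASP action=A_HALT
2. evContact: (GRASP) → mode=AVOID action=A_PING
3. evContact: (AVOID) → mode=GRASP action=A_WAIT
4. evClear: (GRASP) → mode=IDLE action=A_LIGHT
5. evTimeout: (IDLE) → mode=AVOID action=A_LIGHT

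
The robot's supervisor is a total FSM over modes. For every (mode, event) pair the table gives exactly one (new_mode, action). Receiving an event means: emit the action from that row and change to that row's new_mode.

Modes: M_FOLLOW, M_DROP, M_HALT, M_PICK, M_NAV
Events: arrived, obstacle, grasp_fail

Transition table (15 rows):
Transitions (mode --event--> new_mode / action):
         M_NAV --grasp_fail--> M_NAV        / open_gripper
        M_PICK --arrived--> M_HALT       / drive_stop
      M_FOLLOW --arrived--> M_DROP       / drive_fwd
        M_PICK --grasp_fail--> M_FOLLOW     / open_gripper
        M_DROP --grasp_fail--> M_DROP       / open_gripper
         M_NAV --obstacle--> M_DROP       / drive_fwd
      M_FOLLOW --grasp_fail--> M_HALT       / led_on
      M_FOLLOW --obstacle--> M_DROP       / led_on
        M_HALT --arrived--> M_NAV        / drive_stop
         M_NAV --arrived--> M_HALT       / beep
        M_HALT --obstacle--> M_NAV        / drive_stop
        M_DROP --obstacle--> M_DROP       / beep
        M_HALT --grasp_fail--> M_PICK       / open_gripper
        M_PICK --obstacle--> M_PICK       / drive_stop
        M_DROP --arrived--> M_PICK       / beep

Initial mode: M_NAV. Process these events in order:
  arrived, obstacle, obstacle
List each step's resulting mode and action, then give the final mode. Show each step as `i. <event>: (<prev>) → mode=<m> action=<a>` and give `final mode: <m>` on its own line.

final mode: M_DROP

1. arrived: (M_NAV) → mode=M_HALT action=beep
2. obstacle: (M_HALT) → mode=M_NAV action=drive_stop
3. obstacle: (M_NAV) → mode=M_DROP action=drive_fwd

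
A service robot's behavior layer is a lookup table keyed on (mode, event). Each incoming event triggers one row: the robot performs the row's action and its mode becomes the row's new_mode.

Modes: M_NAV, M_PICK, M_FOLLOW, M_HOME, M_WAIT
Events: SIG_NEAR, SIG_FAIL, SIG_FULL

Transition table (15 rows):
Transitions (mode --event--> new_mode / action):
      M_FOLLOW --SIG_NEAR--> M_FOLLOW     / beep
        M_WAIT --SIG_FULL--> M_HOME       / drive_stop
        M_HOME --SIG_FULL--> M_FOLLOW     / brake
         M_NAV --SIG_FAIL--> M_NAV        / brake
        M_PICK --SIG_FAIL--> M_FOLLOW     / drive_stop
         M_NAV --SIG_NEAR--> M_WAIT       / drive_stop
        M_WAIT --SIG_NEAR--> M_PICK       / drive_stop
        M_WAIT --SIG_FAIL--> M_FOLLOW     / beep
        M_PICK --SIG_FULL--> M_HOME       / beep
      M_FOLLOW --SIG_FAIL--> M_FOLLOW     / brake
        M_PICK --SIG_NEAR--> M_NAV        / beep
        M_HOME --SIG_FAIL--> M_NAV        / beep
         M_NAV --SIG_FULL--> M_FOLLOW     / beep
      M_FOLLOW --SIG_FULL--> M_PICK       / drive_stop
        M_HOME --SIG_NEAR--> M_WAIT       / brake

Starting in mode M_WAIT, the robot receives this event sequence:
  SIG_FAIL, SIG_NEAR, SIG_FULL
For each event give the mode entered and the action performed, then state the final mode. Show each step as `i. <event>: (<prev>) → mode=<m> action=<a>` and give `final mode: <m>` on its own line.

1. SIG_FAIL: (M_WAIT) → mode=M_FOLLOW action=beep
2. SIG_NEAR: (M_FOLLOW) → mode=M_FOLLOW action=beep
3. SIG_FULL: (M_FOLLOW) → mode=M_PICK action=drive_stop

final mode: M_PICK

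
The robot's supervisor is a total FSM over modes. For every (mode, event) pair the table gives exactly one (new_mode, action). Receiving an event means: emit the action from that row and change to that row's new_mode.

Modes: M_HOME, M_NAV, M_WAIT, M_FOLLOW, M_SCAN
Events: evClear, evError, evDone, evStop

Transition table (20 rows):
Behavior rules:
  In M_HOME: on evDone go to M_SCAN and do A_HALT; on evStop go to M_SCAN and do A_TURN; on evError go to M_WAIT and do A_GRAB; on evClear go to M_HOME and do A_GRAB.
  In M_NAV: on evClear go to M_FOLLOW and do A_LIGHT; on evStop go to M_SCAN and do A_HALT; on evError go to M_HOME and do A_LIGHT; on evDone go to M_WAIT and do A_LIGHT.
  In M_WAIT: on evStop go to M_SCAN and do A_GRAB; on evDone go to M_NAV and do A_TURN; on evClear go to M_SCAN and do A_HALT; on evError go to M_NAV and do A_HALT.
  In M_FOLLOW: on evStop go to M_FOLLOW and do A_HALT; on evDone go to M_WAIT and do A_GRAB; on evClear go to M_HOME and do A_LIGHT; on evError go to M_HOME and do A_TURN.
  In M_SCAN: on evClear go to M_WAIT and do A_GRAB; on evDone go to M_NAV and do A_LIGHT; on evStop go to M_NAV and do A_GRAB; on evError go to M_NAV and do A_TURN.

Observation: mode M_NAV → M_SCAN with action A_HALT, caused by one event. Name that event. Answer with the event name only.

evStop

try evClear: (M_NAV, evClear) → (M_FOLLOW, A_LIGHT)
try evError: (M_NAV, evError) → (M_HOME, A_LIGHT)
try evDone: (M_NAV, evDone) → (M_WAIT, A_LIGHT)
try evStop: (M_NAV, evStop) → (M_SCAN, A_HALT)  ← matches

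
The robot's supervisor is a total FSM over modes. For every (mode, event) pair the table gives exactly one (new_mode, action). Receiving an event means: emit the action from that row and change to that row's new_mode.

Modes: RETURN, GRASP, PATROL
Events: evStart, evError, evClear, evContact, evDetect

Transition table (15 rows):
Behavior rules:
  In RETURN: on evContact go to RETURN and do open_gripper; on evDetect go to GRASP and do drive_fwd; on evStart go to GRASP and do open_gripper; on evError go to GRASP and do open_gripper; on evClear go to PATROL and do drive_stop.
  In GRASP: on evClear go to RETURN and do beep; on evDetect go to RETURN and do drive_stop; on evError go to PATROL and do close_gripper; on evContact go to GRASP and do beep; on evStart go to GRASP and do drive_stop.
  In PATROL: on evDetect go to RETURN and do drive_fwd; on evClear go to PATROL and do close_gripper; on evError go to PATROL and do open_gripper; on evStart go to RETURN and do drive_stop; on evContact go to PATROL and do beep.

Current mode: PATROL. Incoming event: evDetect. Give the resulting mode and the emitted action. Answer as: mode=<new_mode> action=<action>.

mode=RETURN action=drive_fwd

current mode = PATROL; filter table to that mode:
  (PATROL, evDetect) → (RETURN, drive_fwd)  ← event matches
  (PATROL, evClear) → (PATROL, close_gripper)
  (PATROL, evError) → (PATROL, open_gripper)
  (PATROL, evStart) → (RETURN, drive_stop)
  (PATROL, evContact) → (PATROL, beep)
event = evDetect selects (RETURN, drive_fwd)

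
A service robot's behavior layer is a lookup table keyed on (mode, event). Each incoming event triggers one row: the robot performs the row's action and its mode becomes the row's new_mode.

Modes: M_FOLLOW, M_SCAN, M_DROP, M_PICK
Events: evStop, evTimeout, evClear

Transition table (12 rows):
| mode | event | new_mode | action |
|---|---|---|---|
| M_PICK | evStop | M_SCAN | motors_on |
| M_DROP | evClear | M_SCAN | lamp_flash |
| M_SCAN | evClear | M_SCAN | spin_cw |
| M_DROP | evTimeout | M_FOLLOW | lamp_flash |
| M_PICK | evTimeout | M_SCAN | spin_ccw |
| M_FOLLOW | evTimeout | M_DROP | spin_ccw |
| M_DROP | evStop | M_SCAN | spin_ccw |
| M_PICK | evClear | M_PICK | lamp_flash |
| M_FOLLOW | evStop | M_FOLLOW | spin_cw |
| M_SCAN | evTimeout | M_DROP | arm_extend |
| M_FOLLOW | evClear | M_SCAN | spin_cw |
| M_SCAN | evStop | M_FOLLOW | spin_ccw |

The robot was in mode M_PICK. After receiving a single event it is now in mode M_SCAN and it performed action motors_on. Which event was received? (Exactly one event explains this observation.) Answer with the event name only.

evStop

try evStop: (M_PICK, evStop) → (M_SCAN, motors_on)  ← matches
try evTimeout: (M_PICK, evTimeout) → (M_SCAN, spin_ccw)
try evClear: (M_PICK, evClear) → (M_PICK, lamp_flash)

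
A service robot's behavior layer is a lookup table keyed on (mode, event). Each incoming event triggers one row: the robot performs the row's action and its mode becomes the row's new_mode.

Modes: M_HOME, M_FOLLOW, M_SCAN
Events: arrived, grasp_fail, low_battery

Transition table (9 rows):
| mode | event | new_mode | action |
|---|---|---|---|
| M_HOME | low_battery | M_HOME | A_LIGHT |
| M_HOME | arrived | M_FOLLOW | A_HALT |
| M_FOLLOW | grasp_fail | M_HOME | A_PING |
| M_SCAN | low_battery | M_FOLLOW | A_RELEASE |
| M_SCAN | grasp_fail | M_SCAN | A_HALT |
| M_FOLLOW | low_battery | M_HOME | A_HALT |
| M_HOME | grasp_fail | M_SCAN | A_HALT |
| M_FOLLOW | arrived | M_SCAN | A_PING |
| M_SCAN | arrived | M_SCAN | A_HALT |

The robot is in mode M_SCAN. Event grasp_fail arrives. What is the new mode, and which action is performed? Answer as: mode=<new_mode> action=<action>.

current mode = M_SCAN; filter table to that mode:
  (M_SCAN, low_battery) → (M_FOLLOW, A_RELEASE)
  (M_SCAN, grasp_fail) → (M_SCAN, A_HALT)  ← event matches
  (M_SCAN, arrived) → (M_SCAN, A_HALT)
event = grasp_fail selects (M_SCAN, A_HALT)

mode=M_SCAN action=A_HALT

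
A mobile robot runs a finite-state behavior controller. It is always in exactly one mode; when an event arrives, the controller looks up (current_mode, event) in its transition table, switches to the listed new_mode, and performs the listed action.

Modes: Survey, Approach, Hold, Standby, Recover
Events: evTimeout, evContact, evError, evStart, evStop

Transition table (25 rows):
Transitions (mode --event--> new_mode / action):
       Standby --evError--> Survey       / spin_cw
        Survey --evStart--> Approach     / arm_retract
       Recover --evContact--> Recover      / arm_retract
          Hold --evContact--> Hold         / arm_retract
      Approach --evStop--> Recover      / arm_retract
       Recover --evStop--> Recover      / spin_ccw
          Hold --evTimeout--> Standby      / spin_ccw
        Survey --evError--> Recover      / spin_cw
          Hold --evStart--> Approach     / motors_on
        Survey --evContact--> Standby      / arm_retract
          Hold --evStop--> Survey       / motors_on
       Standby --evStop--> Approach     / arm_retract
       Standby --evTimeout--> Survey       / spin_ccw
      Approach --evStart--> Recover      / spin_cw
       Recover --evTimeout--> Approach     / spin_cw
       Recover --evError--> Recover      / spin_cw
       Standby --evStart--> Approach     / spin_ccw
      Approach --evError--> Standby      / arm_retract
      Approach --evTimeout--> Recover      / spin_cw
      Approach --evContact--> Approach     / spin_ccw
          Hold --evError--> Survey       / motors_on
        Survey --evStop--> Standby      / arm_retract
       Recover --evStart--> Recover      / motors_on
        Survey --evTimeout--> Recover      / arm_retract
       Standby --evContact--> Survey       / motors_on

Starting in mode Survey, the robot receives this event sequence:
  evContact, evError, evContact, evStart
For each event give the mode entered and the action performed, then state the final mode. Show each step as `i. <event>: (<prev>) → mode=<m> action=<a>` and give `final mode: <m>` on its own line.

1. evContact: (Survey) → mode=Standby action=arm_retract
2. evError: (Standby) → mode=Survey action=spin_cw
3. evContact: (Survey) → mode=Standby action=arm_retract
4. evStart: (Standby) → mode=Approach action=spin_ccw

final mode: Approach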